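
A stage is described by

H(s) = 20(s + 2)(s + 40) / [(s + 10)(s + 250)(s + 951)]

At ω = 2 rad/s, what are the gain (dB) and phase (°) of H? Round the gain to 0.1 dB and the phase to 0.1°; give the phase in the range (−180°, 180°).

-60.6 dB, 36.0°

At s = jω = j2:
zero (s+2): 2 + j2 → |·| = √(2²+2²) = √8 ≈ 2.8284, ∠ = arctan(2/2) ≈ 45.00°
zero (s+40): 40 + j2 → |·| = √(40²+2²) = √1604 ≈ 40.05, ∠ = arctan(2/40) ≈ 2.86°
pole (s+10): 10 + j2 → |·| = √(10²+2²) = √104 ≈ 10.198, ∠ = arctan(2/10) ≈ 11.31°
pole (s+250): 250 + j2 → |·| = √(250²+2²) = √62504 ≈ 250.01, ∠ = arctan(2/250) ≈ 0.46°
pole (s+951): 951 + j2 → |·| = √(951²+2²) = √904405 ≈ 951, ∠ = arctan(2/951) ≈ 0.12°
|H| = 20 · 113.28 / 2.4247e+06 ≈ 0.00093438
Gain = 20 log₁₀(0.00093438) ≈ -60.59 dB
∠H = 47.86° − 11.89° = 35.97°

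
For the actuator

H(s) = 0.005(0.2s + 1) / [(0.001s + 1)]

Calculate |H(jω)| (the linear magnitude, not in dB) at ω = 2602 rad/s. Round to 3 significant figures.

At ω = 2602 rad/s:
zero (1 + j2602·0.2) = 1 + j520.4 → |·| ≈ 520.4, ∠ ≈ 89.89°
pole (1 + j2602·0.001) = 1 + j2.602 → |·| ≈ 2.7875, ∠ ≈ 68.98°
|H| = 0.005 · 520.4 / (2.7875) ≈ 0.93345

0.933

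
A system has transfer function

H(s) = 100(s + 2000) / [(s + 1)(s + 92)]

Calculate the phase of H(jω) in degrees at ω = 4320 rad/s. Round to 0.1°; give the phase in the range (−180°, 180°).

At s = jω = j4320:
zero (s+2000): 2000 + j4320 → |·| = √(2000²+4320²) = √22662400 ≈ 4760.5, ∠ = arctan(4320/2000) ≈ 65.16°
pole (s+1): 1 + j4320 → |·| = √(1²+4320²) = √18662401 ≈ 4320, ∠ = arctan(4320/1) ≈ 89.99°
pole (s+92): 92 + j4320 → |·| = √(92²+4320²) = √18670864 ≈ 4321, ∠ = arctan(4320/92) ≈ 88.78°
∠H = 65.16° − 178.77° = -113.61°

-113.6°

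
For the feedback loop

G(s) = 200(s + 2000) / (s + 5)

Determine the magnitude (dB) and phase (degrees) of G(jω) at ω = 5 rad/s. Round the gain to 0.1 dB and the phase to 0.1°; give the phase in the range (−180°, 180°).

At s = jω = j5:
zero (s+2000): 2000 + j5 → |·| = √(2000²+5²) = √4000025 ≈ 2000, ∠ = arctan(5/2000) ≈ 0.14°
pole (s+5): 5 + j5 → |·| = √(5²+5²) = √50 ≈ 7.0711, ∠ = arctan(5/5) ≈ 45.00°
|G| = 200 · 2000 / 7.0711 ≈ 56568
Gain = 20 log₁₀(56568) ≈ 95.05 dB
∠G = 0.14° − 45.00° = -44.86°

95.1 dB, -44.9°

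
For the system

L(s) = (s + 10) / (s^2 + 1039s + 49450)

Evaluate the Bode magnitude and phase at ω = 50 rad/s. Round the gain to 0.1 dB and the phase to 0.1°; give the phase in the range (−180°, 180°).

Substitute s = j50:
Numerator: (j50) + 10 = 10 + j50
Denominator: (j50)^2 + 1039(j50) + 49450 = 46950 + j51950
|N| = √(10² + 50²) ≈ 50.99, ∠N ≈ 78.69°
|D| = √(46950² + 51950²) ≈ 70022, ∠D ≈ 47.89°
|L| = 50.99 / 70022 ≈ 0.0007282
Gain = 20 log₁₀(0.0007282) ≈ -62.75 dB
∠L = 78.69° − 47.89° = 30.80°

-62.8 dB, 30.8°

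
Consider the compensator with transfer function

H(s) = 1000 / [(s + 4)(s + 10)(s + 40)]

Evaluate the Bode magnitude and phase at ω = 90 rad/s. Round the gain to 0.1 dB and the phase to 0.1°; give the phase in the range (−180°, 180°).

At s = jω = j90:
pole (s+4): 4 + j90 → |·| = √(4²+90²) = √8116 ≈ 90.089, ∠ = arctan(90/4) ≈ 87.46°
pole (s+10): 10 + j90 → |·| = √(10²+90²) = √8200 ≈ 90.554, ∠ = arctan(90/10) ≈ 83.66°
pole (s+40): 40 + j90 → |·| = √(40²+90²) = √9700 ≈ 98.489, ∠ = arctan(90/40) ≈ 66.04°
|H| = 1000 / 8.0347e+05 ≈ 0.0012446
Gain = 20 log₁₀(0.0012446) ≈ -58.10 dB
∠H = 0.00° − 237.16° = -237.16° ≡ 122.84° (principal value)

-58.1 dB, 122.8°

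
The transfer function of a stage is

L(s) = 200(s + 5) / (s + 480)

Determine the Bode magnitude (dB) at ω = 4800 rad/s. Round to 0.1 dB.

At s = jω = j4800:
zero (s+5): 5 + j4800 → |·| = √(5²+4800²) = √23040025 ≈ 4800, ∠ = arctan(4800/5) ≈ 89.94°
pole (s+480): 480 + j4800 → |·| = √(480²+4800²) = √23270400 ≈ 4823.9, ∠ = arctan(4800/480) ≈ 84.29°
|L| = 200 · 4800 / 4823.9 ≈ 199.01
Gain = 20 log₁₀(199.01) ≈ 45.98 dB

46.0 dB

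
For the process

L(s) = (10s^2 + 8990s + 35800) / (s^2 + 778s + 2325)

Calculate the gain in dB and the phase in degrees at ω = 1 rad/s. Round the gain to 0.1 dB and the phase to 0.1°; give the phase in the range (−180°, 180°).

23.6 dB, -4.4°

Substitute s = j1:
Numerator: 10(j1)^2 + 8990(j1) + 35800 = 35790 + j8990
Denominator: (j1)^2 + 778(j1) + 2325 = 2324 + j778
|N| = √(35790² + 8990²) ≈ 36902, ∠N ≈ 14.10°
|D| = √(2324² + 778²) ≈ 2450.8, ∠D ≈ 18.51°
|L| = 36902 / 2450.8 ≈ 15.057
Gain = 20 log₁₀(15.057) ≈ 23.55 dB
∠L = 14.10° − 18.51° = -4.41°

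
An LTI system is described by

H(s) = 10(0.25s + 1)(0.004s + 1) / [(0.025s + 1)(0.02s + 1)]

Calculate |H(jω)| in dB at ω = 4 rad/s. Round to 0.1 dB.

At ω = 4 rad/s:
zero (1 + j4·0.25) = 1 + j1 → |·| ≈ 1.4142, ∠ ≈ 45.00°
zero (1 + j4·0.004) = 1 + j0.016 → |·| ≈ 1.0001, ∠ ≈ 0.92°
pole (1 + j4·0.025) = 1 + j0.1 → |·| ≈ 1.005, ∠ ≈ 5.71°
pole (1 + j4·0.02) = 1 + j0.08 → |·| ≈ 1.0032, ∠ ≈ 4.57°
|H| = 10 · 1.4142 · 1.0001 / (1.005 · 1.0032) ≈ 14.028
Gain = 20 log₁₀(14.028) ≈ 22.94 dB

22.9 dB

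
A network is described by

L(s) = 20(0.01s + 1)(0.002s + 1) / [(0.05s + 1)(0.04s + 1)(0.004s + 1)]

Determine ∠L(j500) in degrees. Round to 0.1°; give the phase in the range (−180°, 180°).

At ω = 500 rad/s:
zero (1 + j500·0.01) = 1 + j5 → |·| ≈ 5.099, ∠ ≈ 78.69°
zero (1 + j500·0.002) = 1 + j1 → |·| ≈ 1.4142, ∠ ≈ 45.00°
pole (1 + j500·0.05) = 1 + j25 → |·| ≈ 25.02, ∠ ≈ 87.71°
pole (1 + j500·0.04) = 1 + j20 → |·| ≈ 20.025, ∠ ≈ 87.14°
pole (1 + j500·0.004) = 1 + j2 → |·| ≈ 2.2361, ∠ ≈ 63.43°
∠L = (78.69° + 45.00°) − (87.71° + 87.14° + 63.43°) = -114.59°

-114.6°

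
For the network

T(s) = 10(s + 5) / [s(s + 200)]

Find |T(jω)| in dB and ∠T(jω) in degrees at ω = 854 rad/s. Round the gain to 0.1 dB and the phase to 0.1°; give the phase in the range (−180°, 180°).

At s = jω = j854:
zero (s+5): 5 + j854 → |·| = √(5²+854²) = √729341 ≈ 854.01, ∠ = arctan(854/5) ≈ 89.66°
pole (s+200): 200 + j854 → |·| = √(200²+854²) = √769316 ≈ 877.11, ∠ = arctan(854/200) ≈ 76.82°
pole at origin: |s| = 854, ∠ = 90.00° (in denominator)
|T| = 10 · 854.01 / 7.4905e+05 ≈ 0.011401
Gain = 20 log₁₀(0.011401) ≈ -38.86 dB
∠T = 89.66° − 166.82° = -77.16°

-38.9 dB, -77.2°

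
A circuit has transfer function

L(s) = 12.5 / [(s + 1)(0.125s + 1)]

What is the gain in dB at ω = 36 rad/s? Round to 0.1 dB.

At ω = 36 rad/s:
pole (1 + j36·1) = 1 + j36 → |·| ≈ 36.014, ∠ ≈ 88.41°
pole (1 + j36·0.125) = 1 + j4.5 → |·| ≈ 4.6098, ∠ ≈ 77.47°
|L| = 12.5 · 1 / (36.014 · 4.6098) ≈ 0.075293
Gain = 20 log₁₀(0.075293) ≈ -22.46 dB

-22.5 dB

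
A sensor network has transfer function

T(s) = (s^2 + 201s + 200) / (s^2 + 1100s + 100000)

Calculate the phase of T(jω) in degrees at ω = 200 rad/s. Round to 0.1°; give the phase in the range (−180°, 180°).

Substitute s = j200:
Numerator: (j200)^2 + 201(j200) + 200 = -39800 + j40200
Denominator: (j200)^2 + 1100(j200) + 100000 = 60000 + j220000
|N| = √(39800² + 40200²) ≈ 56569, ∠N ≈ 134.71°
|D| = √(60000² + 220000²) ≈ 2.2804e+05, ∠D ≈ 74.74°
∠T = 134.71° − 74.74° = 59.97°

60.0°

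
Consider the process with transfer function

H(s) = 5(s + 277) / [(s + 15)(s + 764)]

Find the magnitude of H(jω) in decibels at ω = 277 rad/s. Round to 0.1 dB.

At s = jω = j277:
zero (s+277): 277 + j277 → |·| = √(277²+277²) = √153458 ≈ 391.74, ∠ = arctan(277/277) ≈ 45.00°
pole (s+15): 15 + j277 → |·| = √(15²+277²) = √76954 ≈ 277.41, ∠ = arctan(277/15) ≈ 86.90°
pole (s+764): 764 + j277 → |·| = √(764²+277²) = √660425 ≈ 812.67, ∠ = arctan(277/764) ≈ 19.93°
|H| = 5 · 391.74 / 2.2544e+05 ≈ 0.0086883
Gain = 20 log₁₀(0.0086883) ≈ -41.22 dB

-41.2 dB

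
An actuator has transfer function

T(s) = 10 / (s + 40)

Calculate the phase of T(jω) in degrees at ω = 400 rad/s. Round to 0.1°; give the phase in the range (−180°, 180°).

At s = jω = j400:
pole (s+40): 40 + j400 → |·| = √(40²+400²) = √161600 ≈ 402, ∠ = arctan(400/40) ≈ 84.29°
∠T = 0.00° − 84.29° = -84.29°

-84.3°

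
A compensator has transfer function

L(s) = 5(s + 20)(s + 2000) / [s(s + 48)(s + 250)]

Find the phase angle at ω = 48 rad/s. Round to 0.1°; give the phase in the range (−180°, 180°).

-77.1°

At s = jω = j48:
zero (s+20): 20 + j48 → |·| = √(20²+48²) = √2704 ≈ 52, ∠ = arctan(48/20) ≈ 67.38°
zero (s+2000): 2000 + j48 → |·| = √(2000²+48²) = √4002304 ≈ 2000.6, ∠ = arctan(48/2000) ≈ 1.37°
pole (s+48): 48 + j48 → |·| = √(48²+48²) = √4608 ≈ 67.882, ∠ = arctan(48/48) ≈ 45.00°
pole (s+250): 250 + j48 → |·| = √(250²+48²) = √64804 ≈ 254.57, ∠ = arctan(48/250) ≈ 10.87°
pole at origin: |s| = 48, ∠ = 90.00° (in denominator)
∠L = 68.75° − 145.87° = -77.12°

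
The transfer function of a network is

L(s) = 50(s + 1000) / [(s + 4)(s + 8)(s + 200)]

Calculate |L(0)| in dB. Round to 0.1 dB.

17.9 dB

L(0) = 50·1000 / (4·8·200) = 7.8125
20 log₁₀(7.8125) ≈ 17.86 dB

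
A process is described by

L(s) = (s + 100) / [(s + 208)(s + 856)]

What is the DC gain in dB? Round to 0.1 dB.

-65.0 dB

L(0) = 1·100 / (208·856) ≈ 0.00056165
20 log₁₀(0.00056165) ≈ -65.01 dB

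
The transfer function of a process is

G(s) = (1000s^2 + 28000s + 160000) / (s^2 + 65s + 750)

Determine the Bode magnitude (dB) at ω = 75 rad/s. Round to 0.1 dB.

58.6 dB

Substitute s = j75:
Numerator: 1000(j75)^2 + 28000(j75) + 160000 = -5465000 + j2100000
Denominator: (j75)^2 + 65(j75) + 750 = -4875 + j4875
|N| = √(5465000² + 2100000²) ≈ 5.8546e+06, ∠N ≈ 158.98°
|D| = √(4875² + 4875²) ≈ 6894.3, ∠D ≈ 135.00°
|G| = 5.8546e+06 / 6894.3 ≈ 849.19
Gain = 20 log₁₀(849.19) ≈ 58.58 dB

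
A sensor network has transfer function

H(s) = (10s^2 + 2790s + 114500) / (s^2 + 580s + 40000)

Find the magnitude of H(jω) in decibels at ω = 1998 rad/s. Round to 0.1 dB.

19.8 dB

Substitute s = j1998:
Numerator: 10(j1998)^2 + 2790(j1998) + 114500 = -39805540 + j5574420
Denominator: (j1998)^2 + 580(j1998) + 40000 = -3952004 + j1158840
|N| = √(39805540² + 5574420²) ≈ 4.0194e+07, ∠N ≈ 172.03°
|D| = √(3952004² + 1158840²) ≈ 4.1184e+06, ∠D ≈ 163.66°
|H| = 4.0194e+07 / 4.1184e+06 ≈ 9.7596
Gain = 20 log₁₀(9.7596) ≈ 19.79 dB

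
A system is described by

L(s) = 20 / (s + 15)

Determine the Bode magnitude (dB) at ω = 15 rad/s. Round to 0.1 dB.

Substitute s = j15:
Numerator: 20 = 20 + j0
Denominator: (j15) + 15 = 15 + j15
|N| = √(20² + 0²) ≈ 20, ∠N ≈ 0.00°
|D| = √(15² + 15²) ≈ 21.213, ∠D ≈ 45.00°
|L| = 20 / 21.213 ≈ 0.94282
Gain = 20 log₁₀(0.94282) ≈ -0.51 dB

-0.5 dB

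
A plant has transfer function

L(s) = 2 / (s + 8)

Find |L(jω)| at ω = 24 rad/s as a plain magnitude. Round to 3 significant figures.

At s = jω = j24:
pole (s+8): 8 + j24 → |·| = √(8²+24²) = √640 ≈ 25.298, ∠ = arctan(24/8) ≈ 71.57°
|L| = 2 / 25.298 ≈ 0.079058

0.0791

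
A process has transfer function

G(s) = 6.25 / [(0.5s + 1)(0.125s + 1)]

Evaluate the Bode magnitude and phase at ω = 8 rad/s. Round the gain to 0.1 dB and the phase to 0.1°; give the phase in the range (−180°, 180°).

0.6 dB, -121.0°

At ω = 8 rad/s:
pole (1 + j8·0.5) = 1 + j4 → |·| ≈ 4.1231, ∠ ≈ 75.96°
pole (1 + j8·0.125) = 1 + j1 → |·| ≈ 1.4142, ∠ ≈ 45.00°
|G| = 6.25 · 1 / (4.1231 · 1.4142) ≈ 1.0719
Gain = 20 log₁₀(1.0719) ≈ 0.60 dB
∠G = (0°) − (75.96° + 45.00°) = -120.96°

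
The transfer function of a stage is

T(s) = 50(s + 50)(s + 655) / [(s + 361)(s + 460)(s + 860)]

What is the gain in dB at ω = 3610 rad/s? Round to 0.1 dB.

-37.4 dB

At s = jω = j3610:
zero (s+50): 50 + j3610 → |·| = √(50²+3610²) = √13034600 ≈ 3610.3, ∠ = arctan(3610/50) ≈ 89.21°
zero (s+655): 655 + j3610 → |·| = √(655²+3610²) = √13461125 ≈ 3668.9, ∠ = arctan(3610/655) ≈ 79.72°
pole (s+361): 361 + j3610 → |·| = √(361²+3610²) = √13162421 ≈ 3628, ∠ = arctan(3610/361) ≈ 84.29°
pole (s+460): 460 + j3610 → |·| = √(460²+3610²) = √13243700 ≈ 3639.2, ∠ = arctan(3610/460) ≈ 82.74°
pole (s+860): 860 + j3610 → |·| = √(860²+3610²) = √13771700 ≈ 3711, ∠ = arctan(3610/860) ≈ 76.60°
|T| = 50 · 1.3246e+07 / 4.8996e+10 ≈ 0.013517
Gain = 20 log₁₀(0.013517) ≈ -37.38 dB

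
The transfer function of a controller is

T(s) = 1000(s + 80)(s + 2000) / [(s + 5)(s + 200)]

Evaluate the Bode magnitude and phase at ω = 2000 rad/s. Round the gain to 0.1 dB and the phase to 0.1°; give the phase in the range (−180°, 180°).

At s = jω = j2000:
zero (s+80): 80 + j2000 → |·| = √(80²+2000²) = √4006400 ≈ 2001.6, ∠ = arctan(2000/80) ≈ 87.71°
zero (s+2000): 2000 + j2000 → |·| = √(2000²+2000²) = √8000000 ≈ 2828.4, ∠ = arctan(2000/2000) ≈ 45.00°
pole (s+5): 5 + j2000 → |·| = √(5²+2000²) = √4000025 ≈ 2000, ∠ = arctan(2000/5) ≈ 89.86°
pole (s+200): 200 + j2000 → |·| = √(200²+2000²) = √4040000 ≈ 2010, ∠ = arctan(2000/200) ≈ 84.29°
|T| = 1000 · 5.6613e+06 / 4.02e+06 ≈ 1408.3
Gain = 20 log₁₀(1408.3) ≈ 62.97 dB
∠T = 132.71° − 174.15° = -41.44°

63.0 dB, -41.4°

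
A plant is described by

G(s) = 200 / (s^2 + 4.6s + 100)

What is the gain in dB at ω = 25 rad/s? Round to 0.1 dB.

At s = jω = j25:
quadratic: (j25)² + 4.6·j25 + 100 = -525 + j115 → |·| ≈ 537.45, ∠ ≈ 167.64°
|G| = 200 / 537.45 ≈ 0.37213
Gain = 20 log₁₀(0.37213) ≈ -8.59 dB

-8.6 dB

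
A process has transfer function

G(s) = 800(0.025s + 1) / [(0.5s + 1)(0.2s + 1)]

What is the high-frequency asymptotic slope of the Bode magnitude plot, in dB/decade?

Each pole contributes −20 dB/decade at high frequency; each zero contributes +20 dB/decade.
Net: 1 zero(s) − 2 pole(s) → -20 dB/decade.

-20 dB/decade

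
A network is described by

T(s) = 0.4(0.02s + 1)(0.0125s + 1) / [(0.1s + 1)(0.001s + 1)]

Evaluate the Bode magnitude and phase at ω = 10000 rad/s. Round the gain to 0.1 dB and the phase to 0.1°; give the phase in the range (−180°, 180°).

At ω = 10000 rad/s:
zero (1 + j10000·0.02) = 1 + j200 → |·| ≈ 200, ∠ ≈ 89.71°
zero (1 + j10000·0.0125) = 1 + j125 → |·| ≈ 125, ∠ ≈ 89.54°
pole (1 + j10000·0.1) = 1 + j1000 → |·| ≈ 1000, ∠ ≈ 89.94°
pole (1 + j10000·0.001) = 1 + j10 → |·| ≈ 10.05, ∠ ≈ 84.29°
|T| = 0.4 · 200 · 125 / (1000 · 10.05) ≈ 0.99502
Gain = 20 log₁₀(0.99502) ≈ -0.04 dB
∠T = (89.71° + 89.54°) − (89.94° + 84.29°) = 5.02°

-0.0 dB, 5.0°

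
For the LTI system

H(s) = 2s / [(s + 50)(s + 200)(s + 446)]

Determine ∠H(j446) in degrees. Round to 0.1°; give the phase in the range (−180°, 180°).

At s = jω = j446:
zero at origin: s = j446 → |·| = 446, ∠ = 90.00°
pole (s+50): 50 + j446 → |·| = √(50²+446²) = √201416 ≈ 448.79, ∠ = arctan(446/50) ≈ 83.60°
pole (s+200): 200 + j446 → |·| = √(200²+446²) = √238916 ≈ 488.79, ∠ = arctan(446/200) ≈ 65.85°
pole (s+446): 446 + j446 → |·| = √(446²+446²) = √397832 ≈ 630.74, ∠ = arctan(446/446) ≈ 45.00°
∠H = 90.00° − 194.45° = -104.45°

-104.5°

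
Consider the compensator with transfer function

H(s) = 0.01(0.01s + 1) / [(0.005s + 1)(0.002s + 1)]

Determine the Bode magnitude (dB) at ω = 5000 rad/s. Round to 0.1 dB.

-54.0 dB

At ω = 5000 rad/s:
zero (1 + j5000·0.01) = 1 + j50 → |·| ≈ 50.01, ∠ ≈ 88.85°
pole (1 + j5000·0.005) = 1 + j25 → |·| ≈ 25.02, ∠ ≈ 87.71°
pole (1 + j5000·0.002) = 1 + j10 → |·| ≈ 10.05, ∠ ≈ 84.29°
|H| = 0.01 · 50.01 / (25.02 · 10.05) ≈ 0.0019889
Gain = 20 log₁₀(0.0019889) ≈ -54.03 dB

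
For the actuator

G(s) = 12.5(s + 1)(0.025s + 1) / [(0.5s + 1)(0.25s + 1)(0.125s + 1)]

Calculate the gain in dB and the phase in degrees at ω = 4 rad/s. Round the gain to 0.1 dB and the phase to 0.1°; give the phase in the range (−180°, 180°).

23.3 dB, -53.3°

At ω = 4 rad/s:
zero (1 + j4·1) = 1 + j4 → |·| ≈ 4.1231, ∠ ≈ 75.96°
zero (1 + j4·0.025) = 1 + j0.1 → |·| ≈ 1.005, ∠ ≈ 5.71°
pole (1 + j4·0.5) = 1 + j2 → |·| ≈ 2.2361, ∠ ≈ 63.43°
pole (1 + j4·0.25) = 1 + j1 → |·| ≈ 1.4142, ∠ ≈ 45.00°
pole (1 + j4·0.125) = 1 + j0.5 → |·| ≈ 1.118, ∠ ≈ 26.57°
|G| = 12.5 · 4.1231 · 1.005 / (2.2361 · 1.4142 · 1.118) ≈ 14.651
Gain = 20 log₁₀(14.651) ≈ 23.32 dB
∠G = (75.96° + 5.71°) − (63.43° + 45.00° + 26.57°) = -53.33°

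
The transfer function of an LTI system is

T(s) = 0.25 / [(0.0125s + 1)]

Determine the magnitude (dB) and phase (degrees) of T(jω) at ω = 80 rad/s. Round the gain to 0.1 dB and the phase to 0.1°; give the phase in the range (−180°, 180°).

At ω = 80 rad/s:
pole (1 + j80·0.0125) = 1 + j1 → |·| ≈ 1.4142, ∠ ≈ 45.00°
|T| = 0.25 · 1 / (1.4142) ≈ 0.17678
Gain = 20 log₁₀(0.17678) ≈ -15.05 dB
∠T = (0°) − (45.00°) = -45.00°

-15.1 dB, -45.0°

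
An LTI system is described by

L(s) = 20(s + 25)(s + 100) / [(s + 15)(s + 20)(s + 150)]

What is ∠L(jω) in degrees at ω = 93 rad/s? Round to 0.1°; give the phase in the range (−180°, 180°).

At s = jω = j93:
zero (s+25): 25 + j93 → |·| = √(25²+93²) = √9274 ≈ 96.302, ∠ = arctan(93/25) ≈ 74.95°
zero (s+100): 100 + j93 → |·| = √(100²+93²) = √18649 ≈ 136.56, ∠ = arctan(93/100) ≈ 42.92°
pole (s+15): 15 + j93 → |·| = √(15²+93²) = √8874 ≈ 94.202, ∠ = arctan(93/15) ≈ 80.84°
pole (s+20): 20 + j93 → |·| = √(20²+93²) = √9049 ≈ 95.126, ∠ = arctan(93/20) ≈ 77.86°
pole (s+150): 150 + j93 → |·| = √(150²+93²) = √31149 ≈ 176.49, ∠ = arctan(93/150) ≈ 31.80°
∠L = 117.87° − 190.50° = -72.63°

-72.6°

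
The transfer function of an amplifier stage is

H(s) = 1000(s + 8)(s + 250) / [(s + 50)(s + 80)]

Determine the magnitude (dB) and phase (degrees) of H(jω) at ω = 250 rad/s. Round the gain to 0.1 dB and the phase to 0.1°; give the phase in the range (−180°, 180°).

At s = jω = j250:
zero (s+8): 8 + j250 → |·| = √(8²+250²) = √62564 ≈ 250.13, ∠ = arctan(250/8) ≈ 88.17°
zero (s+250): 250 + j250 → |·| = √(250²+250²) = √125000 ≈ 353.55, ∠ = arctan(250/250) ≈ 45.00°
pole (s+50): 50 + j250 → |·| = √(50²+250²) = √65000 ≈ 254.95, ∠ = arctan(250/50) ≈ 78.69°
pole (s+80): 80 + j250 → |·| = √(80²+250²) = √68900 ≈ 262.49, ∠ = arctan(250/80) ≈ 72.26°
|H| = 1000 · 88433 / 66922 ≈ 1321.4
Gain = 20 log₁₀(1321.4) ≈ 62.42 dB
∠H = 133.17° − 150.95° = -17.78°

62.4 dB, -17.8°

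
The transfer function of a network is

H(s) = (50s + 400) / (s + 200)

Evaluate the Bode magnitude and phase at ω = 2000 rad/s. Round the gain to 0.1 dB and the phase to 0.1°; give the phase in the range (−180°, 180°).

Substitute s = j2000:
Numerator: 50(j2000) + 400 = 400 + j100000
Denominator: (j2000) + 200 = 200 + j2000
|N| = √(400² + 100000²) ≈ 1e+05, ∠N ≈ 89.77°
|D| = √(200² + 2000²) ≈ 2010, ∠D ≈ 84.29°
|H| = 1e+05 / 2010 ≈ 49.751
Gain = 20 log₁₀(49.751) ≈ 33.94 dB
∠H = 89.77° − 84.29° = 5.48°

33.9 dB, 5.5°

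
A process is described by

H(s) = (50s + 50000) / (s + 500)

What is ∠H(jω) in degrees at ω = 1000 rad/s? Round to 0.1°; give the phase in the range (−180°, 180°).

-18.4°

Substitute s = j1000:
Numerator: 50(j1000) + 50000 = 50000 + j50000
Denominator: (j1000) + 500 = 500 + j1000
|N| = √(50000² + 50000²) ≈ 70711, ∠N ≈ 45.00°
|D| = √(500² + 1000²) ≈ 1118, ∠D ≈ 63.43°
∠H = 45.00° − 63.43° = -18.43°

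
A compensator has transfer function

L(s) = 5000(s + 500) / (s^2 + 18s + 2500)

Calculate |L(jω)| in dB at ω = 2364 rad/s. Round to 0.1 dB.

At s = jω = j2364:
zero (s+500): 500 + j2364 → |·| = √(500²+2364²) = √5838496 ≈ 2416.3, ∠ = arctan(2364/500) ≈ 78.06°
quadratic: (j2364)² + 18·j2364 + 2500 = -5585996 + j42552 → |·| ≈ 5.5862e+06, ∠ ≈ 179.56°
|L| = 5000 · 2416.3 / 5.5862e+06 ≈ 2.1627
Gain = 20 log₁₀(2.1627) ≈ 6.70 dB

6.7 dB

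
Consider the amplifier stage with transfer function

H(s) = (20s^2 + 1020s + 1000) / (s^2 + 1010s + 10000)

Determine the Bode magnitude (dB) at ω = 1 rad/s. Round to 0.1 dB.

-17.0 dB

Substitute s = j1:
Numerator: 20(j1)^2 + 1020(j1) + 1000 = 980 + j1020
Denominator: (j1)^2 + 1010(j1) + 10000 = 9999 + j1010
|N| = √(980² + 1020²) ≈ 1414.5, ∠N ≈ 46.15°
|D| = √(9999² + 1010²) ≈ 10050, ∠D ≈ 5.77°
|H| = 1414.5 / 10050 ≈ 0.14075
Gain = 20 log₁₀(0.14075) ≈ -17.03 dB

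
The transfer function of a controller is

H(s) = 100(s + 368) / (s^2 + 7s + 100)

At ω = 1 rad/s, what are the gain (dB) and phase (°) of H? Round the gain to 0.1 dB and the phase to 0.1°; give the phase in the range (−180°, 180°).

At s = jω = j1:
zero (s+368): 368 + j1 → |·| = √(368²+1²) = √135425 ≈ 368, ∠ = arctan(1/368) ≈ 0.16°
quadratic: (j1)² + 7·j1 + 100 = 99 + j7 → |·| ≈ 99.247, ∠ ≈ 4.04°
|H| = 100 · 368 / 99.247 ≈ 370.79
Gain = 20 log₁₀(370.79) ≈ 51.38 dB
∠H = 0.16° − 4.04° = -3.88°

51.4 dB, -3.9°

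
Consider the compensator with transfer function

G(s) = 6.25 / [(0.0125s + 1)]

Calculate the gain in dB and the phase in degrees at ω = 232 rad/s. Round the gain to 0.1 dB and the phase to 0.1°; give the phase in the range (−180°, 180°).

6.2 dB, -71.0°

At ω = 232 rad/s:
pole (1 + j232·0.0125) = 1 + j2.9 → |·| ≈ 3.0676, ∠ ≈ 70.97°
|G| = 6.25 · 1 / (3.0676) ≈ 2.0374
Gain = 20 log₁₀(2.0374) ≈ 6.18 dB
∠G = (0°) − (70.97°) = -70.97°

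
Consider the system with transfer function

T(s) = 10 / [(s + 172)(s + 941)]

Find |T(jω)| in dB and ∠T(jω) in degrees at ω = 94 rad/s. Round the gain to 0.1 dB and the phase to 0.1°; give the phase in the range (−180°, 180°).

At s = jω = j94:
pole (s+172): 172 + j94 → |·| = √(172²+94²) = √38420 ≈ 196.01, ∠ = arctan(94/172) ≈ 28.66°
pole (s+941): 941 + j94 → |·| = √(941²+94²) = √894317 ≈ 945.68, ∠ = arctan(94/941) ≈ 5.70°
|T| = 10 / 1.8536e+05 ≈ 5.3949e-05
Gain = 20 log₁₀(5.3949e-05) ≈ -85.36 dB
∠T = 0.00° − 34.36° = -34.36°

-85.4 dB, -34.4°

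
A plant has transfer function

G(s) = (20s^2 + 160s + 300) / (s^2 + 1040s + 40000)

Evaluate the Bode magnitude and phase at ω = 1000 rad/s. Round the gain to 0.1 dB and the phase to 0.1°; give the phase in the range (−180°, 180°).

Substitute s = j1000:
Numerator: 20(j1000)^2 + 160(j1000) + 300 = -19999700 + j160000
Denominator: (j1000)^2 + 1040(j1000) + 40000 = -960000 + j1040000
|N| = √(19999700² + 160000²) ≈ 2e+07, ∠N ≈ 179.54°
|D| = √(960000² + 1040000²) ≈ 1.4153e+06, ∠D ≈ 132.71°
|G| = 2e+07 / 1.4153e+06 ≈ 14.131
Gain = 20 log₁₀(14.131) ≈ 23.00 dB
∠G = 179.54° − 132.71° = 46.83°

23.0 dB, 46.8°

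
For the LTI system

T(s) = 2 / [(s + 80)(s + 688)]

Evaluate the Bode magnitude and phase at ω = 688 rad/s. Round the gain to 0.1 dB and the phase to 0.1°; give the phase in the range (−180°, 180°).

-110.6 dB, -128.4°

At s = jω = j688:
pole (s+80): 80 + j688 → |·| = √(80²+688²) = √479744 ≈ 692.64, ∠ = arctan(688/80) ≈ 83.37°
pole (s+688): 688 + j688 → |·| = √(688²+688²) = √946688 ≈ 972.98, ∠ = arctan(688/688) ≈ 45.00°
|T| = 2 / 6.7392e+05 ≈ 2.9677e-06
Gain = 20 log₁₀(2.9677e-06) ≈ -110.55 dB
∠T = 0.00° − 128.37° = -128.37°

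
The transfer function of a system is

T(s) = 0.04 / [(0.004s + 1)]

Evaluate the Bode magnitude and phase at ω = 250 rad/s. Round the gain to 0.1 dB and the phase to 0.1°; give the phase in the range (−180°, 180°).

At ω = 250 rad/s:
pole (1 + j250·0.004) = 1 + j1 → |·| ≈ 1.4142, ∠ ≈ 45.00°
|T| = 0.04 · 1 / (1.4142) ≈ 0.028285
Gain = 20 log₁₀(0.028285) ≈ -30.97 dB
∠T = (0°) − (45.00°) = -45.00°

-31.0 dB, -45.0°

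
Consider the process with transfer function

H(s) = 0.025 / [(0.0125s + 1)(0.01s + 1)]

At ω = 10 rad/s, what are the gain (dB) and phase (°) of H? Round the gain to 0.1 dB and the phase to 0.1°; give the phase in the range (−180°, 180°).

-32.2 dB, -12.8°

At ω = 10 rad/s:
pole (1 + j10·0.0125) = 1 + j0.125 → |·| ≈ 1.0078, ∠ ≈ 7.13°
pole (1 + j10·0.01) = 1 + j0.1 → |·| ≈ 1.005, ∠ ≈ 5.71°
|H| = 0.025 · 1 / (1.0078 · 1.005) ≈ 0.024683
Gain = 20 log₁₀(0.024683) ≈ -32.15 dB
∠H = (0°) − (7.13° + 5.71°) = -12.84°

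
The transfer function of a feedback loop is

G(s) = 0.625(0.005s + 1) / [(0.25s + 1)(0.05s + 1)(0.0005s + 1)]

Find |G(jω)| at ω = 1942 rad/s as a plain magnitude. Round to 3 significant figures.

9.28e-05

At ω = 1942 rad/s:
zero (1 + j1942·0.005) = 1 + j9.71 → |·| ≈ 9.7614, ∠ ≈ 84.12°
pole (1 + j1942·0.25) = 1 + j485.5 → |·| ≈ 485.5, ∠ ≈ 89.88°
pole (1 + j1942·0.05) = 1 + j97.1 → |·| ≈ 97.105, ∠ ≈ 89.41°
pole (1 + j1942·0.0005) = 1 + j0.971 → |·| ≈ 1.3939, ∠ ≈ 44.16°
|G| = 0.625 · 9.7614 / (485.5 · 97.105 · 1.3939) ≈ 9.2839e-05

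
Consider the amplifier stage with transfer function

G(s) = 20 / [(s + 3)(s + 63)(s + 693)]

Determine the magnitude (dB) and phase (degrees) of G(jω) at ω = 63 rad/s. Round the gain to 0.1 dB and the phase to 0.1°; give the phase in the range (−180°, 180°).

At s = jω = j63:
pole (s+3): 3 + j63 → |·| = √(3²+63²) = √3978 ≈ 63.071, ∠ = arctan(63/3) ≈ 87.27°
pole (s+63): 63 + j63 → |·| = √(63²+63²) = √7938 ≈ 89.095, ∠ = arctan(63/63) ≈ 45.00°
pole (s+693): 693 + j63 → |·| = √(693²+63²) = √484218 ≈ 695.86, ∠ = arctan(63/693) ≈ 5.19°
|G| = 20 / 3.9103e+06 ≈ 5.1147e-06
Gain = 20 log₁₀(5.1147e-06) ≈ -105.82 dB
∠G = 0.00° − 137.46° = -137.46°

-105.8 dB, -137.5°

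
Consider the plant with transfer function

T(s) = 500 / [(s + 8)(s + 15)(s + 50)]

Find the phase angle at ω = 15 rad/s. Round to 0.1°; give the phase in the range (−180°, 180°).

-123.6°

At s = jω = j15:
pole (s+8): 8 + j15 → |·| = √(8²+15²) = √289 ≈ 17, ∠ = arctan(15/8) ≈ 61.93°
pole (s+15): 15 + j15 → |·| = √(15²+15²) = √450 ≈ 21.213, ∠ = arctan(15/15) ≈ 45.00°
pole (s+50): 50 + j15 → |·| = √(50²+15²) = √2725 ≈ 52.202, ∠ = arctan(15/50) ≈ 16.70°
∠T = 0.00° − 123.63° = -123.63°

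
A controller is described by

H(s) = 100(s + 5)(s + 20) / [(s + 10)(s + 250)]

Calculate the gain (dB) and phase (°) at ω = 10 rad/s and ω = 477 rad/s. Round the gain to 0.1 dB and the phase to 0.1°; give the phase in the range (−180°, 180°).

At s = jω = j10:
zero (s+5): 5 + j10 → |·| = √(5²+10²) = √125 ≈ 11.18, ∠ = arctan(10/5) ≈ 63.43°
zero (s+20): 20 + j10 → |·| = √(20²+10²) = √500 ≈ 22.361, ∠ = arctan(10/20) ≈ 26.57°
pole (s+10): 10 + j10 → |·| = √(10²+10²) = √200 ≈ 14.142, ∠ = arctan(10/10) ≈ 45.00°
pole (s+250): 250 + j10 → |·| = √(250²+10²) = √62600 ≈ 250.2, ∠ = arctan(10/250) ≈ 2.29°
|H| = 100 · 250 / 3538.3 ≈ 7.0655
Gain = 20 log₁₀(7.0655) ≈ 16.98 dB
∠H = 90.00° − 47.29° = 42.71°

At s = jω = j477:
zero (s+5): 5 + j477 → |·| = √(5²+477²) = √227554 ≈ 477.03, ∠ = arctan(477/5) ≈ 89.40°
zero (s+20): 20 + j477 → |·| = √(20²+477²) = √227929 ≈ 477.42, ∠ = arctan(477/20) ≈ 87.60°
pole (s+10): 10 + j477 → |·| = √(10²+477²) = √227629 ≈ 477.1, ∠ = arctan(477/10) ≈ 88.80°
pole (s+250): 250 + j477 → |·| = √(250²+477²) = √290029 ≈ 538.54, ∠ = arctan(477/250) ≈ 62.34°
|H| = 100 · 2.2774e+05 / 2.5694e+05 ≈ 88.635
Gain = 20 log₁₀(88.635) ≈ 38.95 dB
∠H = 177.00° − 151.14° = 25.86°

ω = 10: 17.0 dB, 42.7°; ω = 477: 39.0 dB, 25.9°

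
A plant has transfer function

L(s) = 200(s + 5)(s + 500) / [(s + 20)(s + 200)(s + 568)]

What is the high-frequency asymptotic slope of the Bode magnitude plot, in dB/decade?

Each pole contributes −20 dB/decade at high frequency; each zero contributes +20 dB/decade.
Net: 2 zero(s) − 3 pole(s) → -20 dB/decade.

-20 dB/decade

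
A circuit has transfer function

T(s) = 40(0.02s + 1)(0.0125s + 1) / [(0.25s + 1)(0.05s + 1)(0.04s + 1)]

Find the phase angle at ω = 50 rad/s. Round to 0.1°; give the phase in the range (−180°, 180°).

-140.1°

At ω = 50 rad/s:
zero (1 + j50·0.02) = 1 + j1 → |·| ≈ 1.4142, ∠ ≈ 45.00°
zero (1 + j50·0.0125) = 1 + j0.625 → |·| ≈ 1.1792, ∠ ≈ 32.01°
pole (1 + j50·0.25) = 1 + j12.5 → |·| ≈ 12.54, ∠ ≈ 85.43°
pole (1 + j50·0.05) = 1 + j2.5 → |·| ≈ 2.6926, ∠ ≈ 68.20°
pole (1 + j50·0.04) = 1 + j2 → |·| ≈ 2.2361, ∠ ≈ 63.43°
∠T = (45.00° + 32.01°) − (85.43° + 68.20° + 63.43°) = -140.05°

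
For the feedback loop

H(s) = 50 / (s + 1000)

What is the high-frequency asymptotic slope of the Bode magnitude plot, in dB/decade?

-20 dB/decade

Each pole contributes −20 dB/decade at high frequency; each zero contributes +20 dB/decade.
Net: 0 zero(s) − 1 pole(s) → -20 dB/decade.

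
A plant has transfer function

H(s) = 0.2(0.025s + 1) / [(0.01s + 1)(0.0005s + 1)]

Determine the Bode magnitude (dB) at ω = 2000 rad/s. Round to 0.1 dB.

At ω = 2000 rad/s:
zero (1 + j2000·0.025) = 1 + j50 → |·| ≈ 50.01, ∠ ≈ 88.85°
pole (1 + j2000·0.01) = 1 + j20 → |·| ≈ 20.025, ∠ ≈ 87.14°
pole (1 + j2000·0.0005) = 1 + j1 → |·| ≈ 1.4142, ∠ ≈ 45.00°
|H| = 0.2 · 50.01 / (20.025 · 1.4142) ≈ 0.35319
Gain = 20 log₁₀(0.35319) ≈ -9.04 dB

-9.0 dB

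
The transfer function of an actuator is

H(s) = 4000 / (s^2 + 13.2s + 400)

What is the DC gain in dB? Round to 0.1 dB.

20.0 dB

H(0) = 4000 / 400 = 10
20 log₁₀(10) ≈ 20.00 dB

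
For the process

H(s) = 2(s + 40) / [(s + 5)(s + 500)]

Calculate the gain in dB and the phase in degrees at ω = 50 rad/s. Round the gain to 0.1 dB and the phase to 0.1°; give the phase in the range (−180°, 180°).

At s = jω = j50:
zero (s+40): 40 + j50 → |·| = √(40²+50²) = √4100 ≈ 64.031, ∠ = arctan(50/40) ≈ 51.34°
pole (s+5): 5 + j50 → |·| = √(5²+50²) = √2525 ≈ 50.249, ∠ = arctan(50/5) ≈ 84.29°
pole (s+500): 500 + j50 → |·| = √(500²+50²) = √252500 ≈ 502.49, ∠ = arctan(50/500) ≈ 5.71°
|H| = 2 · 64.031 / 25250 ≈ 0.0050718
Gain = 20 log₁₀(0.0050718) ≈ -45.90 dB
∠H = 51.34° − 90.00° = -38.66°

-45.9 dB, -38.7°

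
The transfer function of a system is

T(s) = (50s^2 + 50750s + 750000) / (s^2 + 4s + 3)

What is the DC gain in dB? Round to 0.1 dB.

108.0 dB

T(0) = 750000 / 3 = 2.5e+05
20 log₁₀(2.5e+05) ≈ 107.96 dB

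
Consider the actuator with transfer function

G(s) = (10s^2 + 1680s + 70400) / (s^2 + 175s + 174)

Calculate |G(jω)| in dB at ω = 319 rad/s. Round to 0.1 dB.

19.5 dB

Substitute s = j319:
Numerator: 10(j319)^2 + 1680(j319) + 70400 = -947210 + j535920
Denominator: (j319)^2 + 175(j319) + 174 = -101587 + j55825
|N| = √(947210² + 535920²) ≈ 1.0883e+06, ∠N ≈ 150.50°
|D| = √(101587² + 55825²) ≈ 1.1592e+05, ∠D ≈ 151.21°
|G| = 1.0883e+06 / 1.1592e+05 ≈ 9.3884
Gain = 20 log₁₀(9.3884) ≈ 19.45 dB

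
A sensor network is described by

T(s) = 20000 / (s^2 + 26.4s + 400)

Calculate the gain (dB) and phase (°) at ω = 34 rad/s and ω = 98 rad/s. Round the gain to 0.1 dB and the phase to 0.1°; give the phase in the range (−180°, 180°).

At s = jω = j34:
quadratic: (j34)² + 26.4·j34 + 400 = -756 + j897.6 → |·| ≈ 1173.6, ∠ ≈ 130.11°
|T| = 20000 / 1173.6 ≈ 17.042
Gain = 20 log₁₀(17.042) ≈ 24.63 dB
∠T = 0.00° − 130.11° = -130.11°

At s = jω = j98:
quadratic: (j98)² + 26.4·j98 + 400 = -9204 + j2587.2 → |·| ≈ 9560.7, ∠ ≈ 164.30°
|T| = 20000 / 9560.7 ≈ 2.0919
Gain = 20 log₁₀(2.0919) ≈ 6.41 dB
∠T = 0.00° − 164.30° = -164.30°

ω = 34: 24.6 dB, -130.1°; ω = 98: 6.4 dB, -164.3°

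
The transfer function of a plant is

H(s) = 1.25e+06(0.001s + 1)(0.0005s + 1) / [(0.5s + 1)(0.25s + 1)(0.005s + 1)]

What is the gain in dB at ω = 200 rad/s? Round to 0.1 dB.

45.2 dB

At ω = 200 rad/s:
zero (1 + j200·0.001) = 1 + j0.2 → |·| ≈ 1.0198, ∠ ≈ 11.31°
zero (1 + j200·0.0005) = 1 + j0.1 → |·| ≈ 1.005, ∠ ≈ 5.71°
pole (1 + j200·0.5) = 1 + j100 → |·| ≈ 100, ∠ ≈ 89.43°
pole (1 + j200·0.25) = 1 + j50 → |·| ≈ 50.01, ∠ ≈ 88.85°
pole (1 + j200·0.005) = 1 + j1 → |·| ≈ 1.4142, ∠ ≈ 45.00°
|H| = 1.25e+06 · 1.0198 · 1.005 / (100 · 50.01 · 1.4142) ≈ 181.14
Gain = 20 log₁₀(181.14) ≈ 45.16 dB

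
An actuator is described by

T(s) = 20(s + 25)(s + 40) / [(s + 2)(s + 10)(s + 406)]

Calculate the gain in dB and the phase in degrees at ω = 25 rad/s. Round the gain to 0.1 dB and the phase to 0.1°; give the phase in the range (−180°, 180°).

At s = jω = j25:
zero (s+25): 25 + j25 → |·| = √(25²+25²) = √1250 ≈ 35.355, ∠ = arctan(25/25) ≈ 45.00°
zero (s+40): 40 + j25 → |·| = √(40²+25²) = √2225 ≈ 47.17, ∠ = arctan(25/40) ≈ 32.01°
pole (s+2): 2 + j25 → |·| = √(2²+25²) = √629 ≈ 25.08, ∠ = arctan(25/2) ≈ 85.43°
pole (s+10): 10 + j25 → |·| = √(10²+25²) = √725 ≈ 26.926, ∠ = arctan(25/10) ≈ 68.20°
pole (s+406): 406 + j25 → |·| = √(406²+25²) = √165461 ≈ 406.77, ∠ = arctan(25/406) ≈ 3.52°
|T| = 20 · 1667.7 / 2.7469e+05 ≈ 0.12142
Gain = 20 log₁₀(0.12142) ≈ -18.31 dB
∠T = 77.01° − 157.15° = -80.14°

-18.3 dB, -80.1°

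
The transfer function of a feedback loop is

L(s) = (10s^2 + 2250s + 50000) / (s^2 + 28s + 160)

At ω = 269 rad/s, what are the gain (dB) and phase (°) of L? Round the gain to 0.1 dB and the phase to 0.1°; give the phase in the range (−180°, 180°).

Substitute s = j269:
Numerator: 10(j269)^2 + 2250(j269) + 50000 = -673610 + j605250
Denominator: (j269)^2 + 28(j269) + 160 = -72201 + j7532
|N| = √(673610² + 605250²) ≈ 9.0558e+05, ∠N ≈ 138.06°
|D| = √(72201² + 7532²) ≈ 72593, ∠D ≈ 174.04°
|L| = 9.0558e+05 / 72593 ≈ 12.475
Gain = 20 log₁₀(12.475) ≈ 21.92 dB
∠L = 138.06° − 174.04° = -35.98°

21.9 dB, -36.0°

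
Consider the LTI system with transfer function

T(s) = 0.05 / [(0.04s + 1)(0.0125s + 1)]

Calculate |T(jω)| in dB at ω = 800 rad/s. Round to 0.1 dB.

-76.2 dB

At ω = 800 rad/s:
pole (1 + j800·0.04) = 1 + j32 → |·| ≈ 32.016, ∠ ≈ 88.21°
pole (1 + j800·0.0125) = 1 + j10 → |·| ≈ 10.05, ∠ ≈ 84.29°
|T| = 0.05 · 1 / (32.016 · 10.05) ≈ 0.00015539
Gain = 20 log₁₀(0.00015539) ≈ -76.17 dB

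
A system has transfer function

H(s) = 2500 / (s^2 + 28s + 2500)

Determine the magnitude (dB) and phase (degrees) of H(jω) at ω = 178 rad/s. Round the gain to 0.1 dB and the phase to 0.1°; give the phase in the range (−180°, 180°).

At s = jω = j178:
quadratic: (j178)² + 28·j178 + 2500 = -29184 + j4984 → |·| ≈ 29607, ∠ ≈ 170.31°
|H| = 2500 / 29607 ≈ 0.084439
Gain = 20 log₁₀(0.084439) ≈ -21.47 dB
∠H = 0.00° − 170.31° = -170.31°

-21.5 dB, -170.3°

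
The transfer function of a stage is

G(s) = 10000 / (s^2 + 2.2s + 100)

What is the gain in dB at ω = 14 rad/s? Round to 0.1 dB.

39.9 dB

At s = jω = j14:
quadratic: (j14)² + 2.2·j14 + 100 = -96 + j30.8 → |·| ≈ 100.82, ∠ ≈ 162.21°
|G| = 10000 / 100.82 ≈ 99.187
Gain = 20 log₁₀(99.187) ≈ 39.93 dB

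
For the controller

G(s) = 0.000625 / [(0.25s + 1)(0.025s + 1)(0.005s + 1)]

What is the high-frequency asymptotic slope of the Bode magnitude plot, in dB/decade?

-60 dB/decade

Each pole contributes −20 dB/decade at high frequency; each zero contributes +20 dB/decade.
Net: 0 zero(s) − 3 pole(s) → -60 dB/decade.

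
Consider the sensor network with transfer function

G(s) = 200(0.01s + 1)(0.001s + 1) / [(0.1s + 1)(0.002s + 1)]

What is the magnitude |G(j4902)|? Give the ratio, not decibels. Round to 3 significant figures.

10.2

At ω = 4902 rad/s:
zero (1 + j4902·0.01) = 1 + j49.02 → |·| ≈ 49.03, ∠ ≈ 88.83°
zero (1 + j4902·0.001) = 1 + j4.902 → |·| ≈ 5.003, ∠ ≈ 78.47°
pole (1 + j4902·0.1) = 1 + j490.2 → |·| ≈ 490.2, ∠ ≈ 89.88°
pole (1 + j4902·0.002) = 1 + j9.804 → |·| ≈ 9.8549, ∠ ≈ 84.18°
|G| = 200 · 49.03 · 5.003 / (490.2 · 9.8549) ≈ 10.155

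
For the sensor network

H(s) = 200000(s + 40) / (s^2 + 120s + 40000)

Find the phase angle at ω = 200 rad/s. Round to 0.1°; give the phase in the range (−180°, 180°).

At s = jω = j200:
zero (s+40): 40 + j200 → |·| = √(40²+200²) = √41600 ≈ 203.96, ∠ = arctan(200/40) ≈ 78.69°
quadratic: (j200)² + 120·j200 + 40000 = 0 + j24000 → |·| ≈ 24000, ∠ ≈ 90.00°
∠H = 78.69° − 90.00° = -11.31°

-11.3°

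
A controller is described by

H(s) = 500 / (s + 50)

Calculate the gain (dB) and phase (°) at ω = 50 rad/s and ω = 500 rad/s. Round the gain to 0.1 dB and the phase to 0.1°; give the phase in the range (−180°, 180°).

ω = 50: 17.0 dB, -45.0°; ω = 500: -0.0 dB, -84.3°

Substitute s = j50:
Numerator: 500 = 500 + j0
Denominator: (j50) + 50 = 50 + j50
|N| = √(500² + 0²) ≈ 500, ∠N ≈ 0.00°
|D| = √(50² + 50²) ≈ 70.711, ∠D ≈ 45.00°
|H| = 500 / 70.711 ≈ 7.071
Gain = 20 log₁₀(7.071) ≈ 16.99 dB
∠H = 0.00° − 45.00° = -45.00°

Substitute s = j500:
Numerator: 500 = 500 + j0
Denominator: (j500) + 50 = 50 + j500
|N| = √(500² + 0²) ≈ 500, ∠N ≈ 0.00°
|D| = √(50² + 500²) ≈ 502.49, ∠D ≈ 84.29°
|H| = 500 / 502.49 ≈ 0.99504
Gain = 20 log₁₀(0.99504) ≈ -0.04 dB
∠H = 0.00° − 84.29° = -84.29°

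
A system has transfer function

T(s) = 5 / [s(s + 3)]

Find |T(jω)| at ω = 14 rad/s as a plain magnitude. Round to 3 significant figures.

0.0249

At s = jω = j14:
pole (s+3): 3 + j14 → |·| = √(3²+14²) = √205 ≈ 14.318, ∠ = arctan(14/3) ≈ 77.91°
pole at origin: |s| = 14, ∠ = 90.00° (in denominator)
|T| = 5 / 200.45 ≈ 0.024944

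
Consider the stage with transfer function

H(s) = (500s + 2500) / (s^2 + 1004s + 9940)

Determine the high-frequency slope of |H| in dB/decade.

Each pole contributes −20 dB/decade at high frequency; each zero contributes +20 dB/decade.
Net: 1 zero(s) − 2 pole(s) → -20 dB/decade.

-20 dB/decade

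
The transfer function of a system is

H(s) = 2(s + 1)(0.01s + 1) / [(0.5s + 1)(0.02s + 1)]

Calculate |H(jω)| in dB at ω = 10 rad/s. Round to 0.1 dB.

At ω = 10 rad/s:
zero (1 + j10·1) = 1 + j10 → |·| ≈ 10.05, ∠ ≈ 84.29°
zero (1 + j10·0.01) = 1 + j0.1 → |·| ≈ 1.005, ∠ ≈ 5.71°
pole (1 + j10·0.5) = 1 + j5 → |·| ≈ 5.099, ∠ ≈ 78.69°
pole (1 + j10·0.02) = 1 + j0.2 → |·| ≈ 1.0198, ∠ ≈ 11.31°
|H| = 2 · 10.05 · 1.005 / (5.099 · 1.0198) ≈ 3.8847
Gain = 20 log₁₀(3.8847) ≈ 11.79 dB

11.8 dB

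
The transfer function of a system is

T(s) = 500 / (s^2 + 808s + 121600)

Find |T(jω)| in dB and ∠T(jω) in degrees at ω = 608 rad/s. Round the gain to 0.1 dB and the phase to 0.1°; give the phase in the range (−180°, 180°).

Substitute s = j608:
Numerator: 500 = 500 + j0
Denominator: (j608)^2 + 808(j608) + 121600 = -248064 + j491264
|N| = √(500² + 0²) ≈ 500, ∠N ≈ 0.00°
|D| = √(248064² + 491264²) ≈ 5.5034e+05, ∠D ≈ 116.79°
|T| = 500 / 5.5034e+05 ≈ 0.00090853
Gain = 20 log₁₀(0.00090853) ≈ -60.83 dB
∠T = 0.00° − 116.79° = -116.79°

-60.8 dB, -116.8°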